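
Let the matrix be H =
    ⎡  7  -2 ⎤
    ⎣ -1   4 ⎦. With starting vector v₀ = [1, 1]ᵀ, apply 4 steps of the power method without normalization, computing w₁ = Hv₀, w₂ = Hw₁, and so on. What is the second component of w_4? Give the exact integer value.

-193

w1 = Hv₀ = (5, 3)
w2 = Hw1 = (29, 7)
w3 = Hw2 = (189, -1)
w4 = Hw3 = (1325, -193)
The requested component of w4 is -193.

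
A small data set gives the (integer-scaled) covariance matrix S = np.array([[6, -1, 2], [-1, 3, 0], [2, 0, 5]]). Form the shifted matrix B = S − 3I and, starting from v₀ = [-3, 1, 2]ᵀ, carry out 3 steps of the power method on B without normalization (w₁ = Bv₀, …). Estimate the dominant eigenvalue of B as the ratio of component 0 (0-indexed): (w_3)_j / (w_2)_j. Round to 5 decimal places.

μ ≈ 4.52000

B = S − 3I has rows (3, -1, 2); (-1, 0, 0); (2, 0, 2)
w1 = Bv₀ = (-6, 3, -2)
w2 = Bw1 = (-25, 6, -16)
w3 = Bw2 = (-113, 25, -82)
Ratio: -113/-25 = 4.52000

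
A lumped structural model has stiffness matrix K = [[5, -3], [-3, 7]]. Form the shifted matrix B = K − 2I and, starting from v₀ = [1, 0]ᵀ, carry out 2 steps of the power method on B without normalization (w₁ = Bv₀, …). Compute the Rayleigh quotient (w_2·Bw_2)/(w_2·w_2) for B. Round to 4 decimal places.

B = K − 2I has rows (3, -3); (-3, 5)
w1 = Bv₀ = (3·1 + (-3)·0; (-3)·1 + 5·0) = (3, -3)
w2 = Bw1 = (3·3 + (-3)·(-3); (-3)·3 + 5·(-3)) = (18, -24)
Bw2 = (126, -174)
w2·Bw2 = 6444; w2·w2 = 900; μ ≈ 6444/900 = 7.1600

7.1600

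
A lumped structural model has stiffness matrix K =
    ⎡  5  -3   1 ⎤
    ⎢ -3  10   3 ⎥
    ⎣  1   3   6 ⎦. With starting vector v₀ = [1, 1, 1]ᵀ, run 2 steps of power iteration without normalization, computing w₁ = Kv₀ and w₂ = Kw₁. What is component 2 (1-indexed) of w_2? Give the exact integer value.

121

w1 = Kv₀ = (5·1 + (-3)·1 + 1·1; (-3)·1 + 10·1 + 3·1; 1·1 + 3·1 + 6·1) = (3, 10, 10)
w2 = Kw1 = (5·3 + (-3)·10 + 1·10; (-3)·3 + 10·10 + 3·10; 1·3 + 3·10 + 6·10) = (-5, 121, 93)
The requested component of w2 is 121.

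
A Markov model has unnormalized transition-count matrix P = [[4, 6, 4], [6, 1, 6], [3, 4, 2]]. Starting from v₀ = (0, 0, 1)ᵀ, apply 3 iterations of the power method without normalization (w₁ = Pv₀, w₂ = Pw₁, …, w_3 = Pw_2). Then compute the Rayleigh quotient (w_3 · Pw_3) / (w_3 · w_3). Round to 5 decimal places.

λ ≈ 11.95853

w1 = Pv₀ = (4·0 + 6·0 + 4·1; 6·0 + 1·0 + 6·1; 3·0 + 4·0 + 2·1) = (4, 6, 2)
w2 = Pw1 = (4·4 + 6·6 + 4·2; 6·4 + 1·6 + 6·2; 3·4 + 4·6 + 2·2) = (60, 42, 40)
w3 = Pw2 = (652, 642, 428)
Pw3 = (8172, 7122, 5380)
w3·Pw3 = 652·8172 + 642·7122 + 428·5380 = 12203108; w3·w3 = 652·652 + 642·642 + 428·428 = 1020452
λ ≈ 12203108/1020452 = 11.95853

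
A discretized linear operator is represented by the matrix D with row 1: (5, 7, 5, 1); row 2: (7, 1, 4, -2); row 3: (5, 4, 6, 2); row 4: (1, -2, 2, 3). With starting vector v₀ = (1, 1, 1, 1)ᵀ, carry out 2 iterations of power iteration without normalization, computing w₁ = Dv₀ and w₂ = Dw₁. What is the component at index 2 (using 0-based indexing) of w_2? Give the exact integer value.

240

w1 = Dv₀ = (5·1 + 7·1 + 5·1 + 1·1; 7·1 + 1·1 + 4·1 + (-2)·1; 5·1 + 4·1 + 6·1 + 2·1; 1·1 + (-2)·1 + 2·1 + 3·1) = (18, 10, 17, 4)
w2 = Dw1 = (5·18 + 7·10 + 5·17 + 1·4; 7·18 + 1·10 + 4·17 + (-2)·4; 5·18 + 4·10 + 6·17 + 2·4; 1·18 + (-2)·10 + 2·17 + 3·4) = (249, 196, 240, 44)
The requested component of w2 is 240.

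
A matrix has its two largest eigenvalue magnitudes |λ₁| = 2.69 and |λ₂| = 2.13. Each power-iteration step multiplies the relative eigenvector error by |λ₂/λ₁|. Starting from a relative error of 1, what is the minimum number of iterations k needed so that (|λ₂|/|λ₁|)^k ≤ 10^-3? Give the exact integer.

30

|λ₂/λ₁| = 2.13/2.69 = 0.79182
Need k ≥ ln(10^-3) / ln(0.79182) = -6.9078 / -0.2334 ≈ 29.594
Smallest integer k satisfying the bound: 30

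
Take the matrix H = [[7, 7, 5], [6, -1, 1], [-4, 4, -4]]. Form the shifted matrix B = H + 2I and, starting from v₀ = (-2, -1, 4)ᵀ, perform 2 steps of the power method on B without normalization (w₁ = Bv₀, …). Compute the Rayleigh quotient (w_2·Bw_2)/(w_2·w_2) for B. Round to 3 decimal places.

B = H + 2I has rows (9, 7, 5); (6, 1, 1); (-4, 4, -2)
w1 = Bv₀ = (9·(-2) + 7·(-1) + 5·4; 6·(-2) + 1·(-1) + 1·4; (-4)·(-2) + 4·(-1) + (-2)·4) = (-5, -9, -4)
w2 = Bw1 = (9·(-5) + 7·(-9) + 5·(-4); 6·(-5) + 1·(-9) + 1·(-4); (-4)·(-5) + 4·(-9) + (-2)·(-4)) = (-128, -43, -8)
Bw2 = (-1493, -819, 356)
w2·Bw2 = 223473; w2·w2 = 18297; μ ≈ 223473/18297 = 12.214

μ ≈ 12.214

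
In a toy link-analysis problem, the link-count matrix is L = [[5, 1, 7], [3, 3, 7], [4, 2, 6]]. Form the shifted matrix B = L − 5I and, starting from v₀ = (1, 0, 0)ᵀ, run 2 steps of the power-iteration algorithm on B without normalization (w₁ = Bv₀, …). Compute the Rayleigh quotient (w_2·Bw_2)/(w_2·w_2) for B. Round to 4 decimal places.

4.6926

B = L − 5I has rows (0, 1, 7); (3, -2, 7); (4, 2, 1)
w1 = Bv₀ = (0·1 + 1·0 + 7·0; 3·1 + (-2)·0 + 7·0; 4·1 + 2·0 + 1·0) = (0, 3, 4)
w2 = Bw1 = (0·0 + 1·3 + 7·4; 3·0 + (-2)·3 + 7·4; 4·0 + 2·3 + 1·4) = (31, 22, 10)
Bw2 = (92, 119, 178)
w2·Bw2 = 7250; w2·w2 = 1545; μ ≈ 7250/1545 = 4.6926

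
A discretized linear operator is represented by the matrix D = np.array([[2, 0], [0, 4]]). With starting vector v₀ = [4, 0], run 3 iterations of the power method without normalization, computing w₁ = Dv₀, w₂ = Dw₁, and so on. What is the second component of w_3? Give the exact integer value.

0

w1 = Dv₀ = (2·4 + 0·0; 0·4 + 4·0) = (8, 0)
w2 = Dw1 = (2·8 + 0·0; 0·8 + 4·0) = (16, 0)
w3 = Dw2 = (32, 0)
The requested component of w3 is 0.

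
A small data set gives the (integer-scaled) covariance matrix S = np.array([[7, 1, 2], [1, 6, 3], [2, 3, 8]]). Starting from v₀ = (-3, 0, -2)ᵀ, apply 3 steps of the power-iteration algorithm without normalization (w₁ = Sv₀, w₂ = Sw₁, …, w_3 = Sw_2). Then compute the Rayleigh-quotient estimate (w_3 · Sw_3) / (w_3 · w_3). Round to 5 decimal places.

w1 = Sv₀ = (7·(-3) + 1·0 + 2·(-2); 1·(-3) + 6·0 + 3·(-2); 2·(-3) + 3·0 + 8·(-2)) = (-25, -9, -22)
w2 = Sw1 = (7·(-25) + 1·(-9) + 2·(-22); 1·(-25) + 6·(-9) + 3·(-22); 2·(-25) + 3·(-9) + 8·(-22)) = (-228, -145, -253)
w3 = Sw2 = (-2247, -1857, -2915)
Sw3 = (-23416, -22134, -33385)
w3·Sw3 = (-2247)·(-23416) + (-1857)·(-22134) + (-2915)·(-33385) = 191035865; w3·w3 = (-2247)·(-2247) + (-1857)·(-1857) + (-2915)·(-2915) = 16994683
λ ≈ 191035865/16994683 = 11.24092

11.24092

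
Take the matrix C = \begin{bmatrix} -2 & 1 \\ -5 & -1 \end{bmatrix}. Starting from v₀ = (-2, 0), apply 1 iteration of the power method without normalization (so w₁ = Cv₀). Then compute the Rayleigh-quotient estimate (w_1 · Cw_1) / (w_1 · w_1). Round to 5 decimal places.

w1 = Cv₀ = (4, 10)
Cw1 = (2, -30)
w1·Cw1 = 4·2 + 10·(-30) = -292; w1·w1 = 4·4 + 10·10 = 116
λ ≈ -292/116 = -2.51724

λ ≈ -2.51724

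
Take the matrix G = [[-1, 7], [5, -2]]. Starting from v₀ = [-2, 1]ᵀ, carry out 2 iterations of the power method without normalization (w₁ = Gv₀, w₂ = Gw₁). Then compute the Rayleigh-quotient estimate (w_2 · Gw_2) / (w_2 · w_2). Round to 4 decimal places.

w1 = Gv₀ = ((-1)·(-2) + 7·1; 5·(-2) + (-2)·1) = (9, -12)
w2 = Gw1 = ((-1)·9 + 7·(-12); 5·9 + (-2)·(-12)) = (-93, 69)
Gw2 = (576, -603)
w2·Gw2 = (-93)·576 + 69·(-603) = -95175; w2·w2 = (-93)·(-93) + 69·69 = 13410
λ ≈ -95175/13410 = -7.0973

-7.0973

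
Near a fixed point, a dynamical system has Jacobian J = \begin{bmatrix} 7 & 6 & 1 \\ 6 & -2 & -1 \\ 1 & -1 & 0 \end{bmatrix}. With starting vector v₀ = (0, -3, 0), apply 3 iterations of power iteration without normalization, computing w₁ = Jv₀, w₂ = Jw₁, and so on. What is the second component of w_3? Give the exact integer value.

w1 = Jv₀ = (-18, 6, 3)
w2 = Jw1 = (-87, -123, -24)
w3 = Jw2 = (-1371, -252, 36)
The requested component of w3 is -252.

-252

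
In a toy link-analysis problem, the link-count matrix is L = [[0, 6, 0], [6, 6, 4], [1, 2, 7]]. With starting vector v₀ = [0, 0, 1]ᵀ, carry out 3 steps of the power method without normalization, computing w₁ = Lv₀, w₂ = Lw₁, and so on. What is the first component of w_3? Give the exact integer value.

w1 = Lv₀ = (0·0 + 6·0 + 0·1; 6·0 + 6·0 + 4·1; 1·0 + 2·0 + 7·1) = (0, 4, 7)
w2 = Lw1 = (0·0 + 6·4 + 0·7; 6·0 + 6·4 + 4·7; 1·0 + 2·4 + 7·7) = (24, 52, 57)
w3 = Lw2 = (312, 684, 527)
The requested component of w3 is 312.

312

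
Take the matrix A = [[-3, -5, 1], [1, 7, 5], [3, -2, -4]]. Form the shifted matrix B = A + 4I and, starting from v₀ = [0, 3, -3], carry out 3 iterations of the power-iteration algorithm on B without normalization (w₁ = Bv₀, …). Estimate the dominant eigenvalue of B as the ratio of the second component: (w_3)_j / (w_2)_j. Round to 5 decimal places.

B = A + 4I has rows (1, -5, 1); (1, 11, 5); (3, -2, 0)
w1 = Bv₀ = (-18, 18, -6)
w2 = Bw1 = (-114, 150, -90)
w3 = Bw2 = (-954, 1086, -642)
Ratio: 1086/150 = 7.24000

7.24000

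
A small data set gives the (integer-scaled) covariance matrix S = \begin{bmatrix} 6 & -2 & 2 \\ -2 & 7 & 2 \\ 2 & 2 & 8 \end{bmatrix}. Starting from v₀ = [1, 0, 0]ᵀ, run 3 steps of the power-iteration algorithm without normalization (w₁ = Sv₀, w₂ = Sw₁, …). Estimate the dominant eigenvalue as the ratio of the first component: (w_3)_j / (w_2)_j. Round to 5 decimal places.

w1 = Sv₀ = (6·1 + (-2)·0 + 2·0; (-2)·1 + 7·0 + 2·0; 2·1 + 2·0 + 8·0) = (6, -2, 2)
w2 = Sw1 = (6·6 + (-2)·(-2) + 2·2; (-2)·6 + 7·(-2) + 2·2; 2·6 + 2·(-2) + 8·2) = (44, -22, 24)
w3 = Sw2 = (356, -194, 236)
Ratio at component: 356 / 44 = 8.09091

λ ≈ 8.09091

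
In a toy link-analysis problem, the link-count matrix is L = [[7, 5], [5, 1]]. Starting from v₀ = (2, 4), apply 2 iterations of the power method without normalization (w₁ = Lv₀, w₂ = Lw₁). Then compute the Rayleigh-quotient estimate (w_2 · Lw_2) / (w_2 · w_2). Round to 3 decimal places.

w1 = Lv₀ = (7·2 + 5·4; 5·2 + 1·4) = (34, 14)
w2 = Lw1 = (7·34 + 5·14; 5·34 + 1·14) = (308, 184)
Lw2 = (3076, 1724)
w2·Lw2 = 308·3076 + 184·1724 = 1264624; w2·w2 = 308·308 + 184·184 = 128720
λ ≈ 1264624/128720 = 9.825

λ ≈ 9.825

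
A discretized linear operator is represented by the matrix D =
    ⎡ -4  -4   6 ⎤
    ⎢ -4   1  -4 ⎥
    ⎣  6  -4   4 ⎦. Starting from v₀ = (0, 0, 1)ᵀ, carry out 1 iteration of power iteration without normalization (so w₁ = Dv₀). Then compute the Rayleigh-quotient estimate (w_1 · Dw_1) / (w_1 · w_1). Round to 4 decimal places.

w1 = Dv₀ = (6, -4, 4)
Dw1 = (16, -44, 68)
w1·Dw1 = 6·16 + (-4)·(-44) + 4·68 = 544; w1·w1 = 6·6 + (-4)·(-4) + 4·4 = 68
λ ≈ 544/68 = 8.0000

8.0000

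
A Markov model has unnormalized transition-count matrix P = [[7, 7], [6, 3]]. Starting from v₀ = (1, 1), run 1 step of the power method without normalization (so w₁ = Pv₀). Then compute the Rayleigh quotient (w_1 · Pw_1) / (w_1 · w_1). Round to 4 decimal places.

w1 = Pv₀ = (14, 9)
Pw1 = (161, 111)
w1·Pw1 = 14·161 + 9·111 = 3253; w1·w1 = 14·14 + 9·9 = 277
λ ≈ 3253/277 = 11.7437

λ ≈ 11.7437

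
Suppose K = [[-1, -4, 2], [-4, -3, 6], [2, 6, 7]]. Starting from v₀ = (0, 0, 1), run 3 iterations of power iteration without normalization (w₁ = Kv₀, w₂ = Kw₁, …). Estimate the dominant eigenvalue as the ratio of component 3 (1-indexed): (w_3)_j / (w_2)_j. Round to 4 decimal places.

7.8090

w1 = Kv₀ = ((-1)·0 + (-4)·0 + 2·1; (-4)·0 + (-3)·0 + 6·1; 2·0 + 6·0 + 7·1) = (2, 6, 7)
w2 = Kw1 = ((-1)·2 + (-4)·6 + 2·7; (-4)·2 + (-3)·6 + 6·7; 2·2 + 6·6 + 7·7) = (-12, 16, 89)
w3 = Kw2 = (126, 534, 695)
Ratio at component: 695 / 89 = 7.8090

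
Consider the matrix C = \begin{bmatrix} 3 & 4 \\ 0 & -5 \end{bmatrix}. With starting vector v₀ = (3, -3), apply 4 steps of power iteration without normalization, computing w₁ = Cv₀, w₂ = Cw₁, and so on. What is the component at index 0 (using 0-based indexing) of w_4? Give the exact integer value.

w1 = Cv₀ = (3·3 + 4·(-3); 0·3 + (-5)·(-3)) = (-3, 15)
w2 = Cw1 = (3·(-3) + 4·15; 0·(-3) + (-5)·15) = (51, -75)
w3 = Cw2 = (-147, 375)
w4 = Cw3 = (1059, -1875)
The requested component of w4 is 1059.

1059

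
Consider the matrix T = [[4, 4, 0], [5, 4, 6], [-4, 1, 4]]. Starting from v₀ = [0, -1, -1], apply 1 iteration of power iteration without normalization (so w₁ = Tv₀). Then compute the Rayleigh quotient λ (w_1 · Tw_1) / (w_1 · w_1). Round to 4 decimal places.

λ ≈ 8.4681

w1 = Tv₀ = (4·0 + 4·(-1) + 0·(-1); 5·0 + 4·(-1) + 6·(-1); (-4)·0 + 1·(-1) + 4·(-1)) = (-4, -10, -5)
Tw1 = (-56, -90, -14)
w1·Tw1 = (-4)·(-56) + (-10)·(-90) + (-5)·(-14) = 1194; w1·w1 = (-4)·(-4) + (-10)·(-10) + (-5)·(-5) = 141
λ ≈ 1194/141 = 8.4681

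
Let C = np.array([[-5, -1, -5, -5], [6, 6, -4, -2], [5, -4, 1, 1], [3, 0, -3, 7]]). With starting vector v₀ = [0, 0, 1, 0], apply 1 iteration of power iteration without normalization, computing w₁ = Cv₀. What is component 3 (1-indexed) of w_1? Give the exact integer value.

1

w1 = Cv₀ = (-5, -4, 1, -3)
The requested component of w1 is 1.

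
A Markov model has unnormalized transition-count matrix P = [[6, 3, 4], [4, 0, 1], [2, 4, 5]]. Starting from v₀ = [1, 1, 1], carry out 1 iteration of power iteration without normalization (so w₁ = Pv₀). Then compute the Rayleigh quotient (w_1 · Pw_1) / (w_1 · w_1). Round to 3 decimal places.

w1 = Pv₀ = (6·1 + 3·1 + 4·1; 4·1 + 0·1 + 1·1; 2·1 + 4·1 + 5·1) = (13, 5, 11)
Pw1 = (137, 63, 101)
w1·Pw1 = 13·137 + 5·63 + 11·101 = 3207; w1·w1 = 13·13 + 5·5 + 11·11 = 315
λ ≈ 3207/315 = 10.181

λ ≈ 10.181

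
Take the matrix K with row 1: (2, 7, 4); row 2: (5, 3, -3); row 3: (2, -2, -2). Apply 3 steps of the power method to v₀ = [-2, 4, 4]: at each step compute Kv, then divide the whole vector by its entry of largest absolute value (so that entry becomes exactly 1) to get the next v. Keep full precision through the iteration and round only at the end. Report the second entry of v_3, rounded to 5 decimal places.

-0.03941

Kv0 = (40.000000, -10.000000, -20.000000); divide by 40.000000 → v1 = (1.000000, -0.250000, -0.500000)
Kv1 = (-1.750000, 5.750000, 3.500000); divide by 5.750000 → v2 = (-0.304348, 1.000000, 0.608696)
Kv2 = (8.826087, -0.347826, -3.826087); divide by 8.826087 → v3 = (1.000000, -0.039409, -0.433498)
Requested entry of v3: -80/2030 = -0.03941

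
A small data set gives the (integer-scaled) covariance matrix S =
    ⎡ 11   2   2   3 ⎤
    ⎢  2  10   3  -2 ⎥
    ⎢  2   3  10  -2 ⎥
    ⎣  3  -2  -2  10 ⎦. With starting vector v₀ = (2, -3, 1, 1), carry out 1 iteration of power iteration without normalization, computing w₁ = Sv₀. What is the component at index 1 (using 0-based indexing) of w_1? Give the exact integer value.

-25

w1 = Sv₀ = (11·2 + 2·(-3) + 2·1 + 3·1; 2·2 + 10·(-3) + 3·1 + (-2)·1; 2·2 + 3·(-3) + 10·1 + (-2)·1; 3·2 + (-2)·(-3) + (-2)·1 + 10·1) = (21, -25, 3, 20)
The requested component of w1 is -25.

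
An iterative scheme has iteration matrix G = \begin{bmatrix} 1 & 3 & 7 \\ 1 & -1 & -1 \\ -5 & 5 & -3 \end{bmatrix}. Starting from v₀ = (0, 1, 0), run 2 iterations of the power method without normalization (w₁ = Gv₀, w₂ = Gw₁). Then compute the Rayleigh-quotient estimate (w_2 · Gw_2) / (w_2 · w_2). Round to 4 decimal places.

λ ≈ -1.9996

w1 = Gv₀ = (1·0 + 3·1 + 7·0; 1·0 + (-1)·1 + (-1)·0; (-5)·0 + 5·1 + (-3)·0) = (3, -1, 5)
w2 = Gw1 = (1·3 + 3·(-1) + 7·5; 1·3 + (-1)·(-1) + (-1)·5; (-5)·3 + 5·(-1) + (-3)·5) = (35, -1, -35)
Gw2 = (-213, 71, -75)
w2·Gw2 = 35·(-213) + (-1)·71 + (-35)·(-75) = -4901; w2·w2 = 35·35 + (-1)·(-1) + (-35)·(-35) = 2451
λ ≈ -4901/2451 = -1.9996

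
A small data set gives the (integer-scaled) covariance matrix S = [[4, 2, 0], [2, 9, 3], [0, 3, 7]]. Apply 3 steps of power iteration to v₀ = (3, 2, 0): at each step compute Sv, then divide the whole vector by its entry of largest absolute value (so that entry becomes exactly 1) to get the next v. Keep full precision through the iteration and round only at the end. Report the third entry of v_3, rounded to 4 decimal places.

0.5392

Sv0 = (16.00000, 24.00000, 6.00000); divide by 24.00000 → v1 = (0.66667, 1.00000, 0.25000)
Sv1 = (4.66667, 11.08333, 4.75000); divide by 11.08333 → v2 = (0.42105, 1.00000, 0.42857)
Sv2 = (3.68421, 11.12782, 6.00000); divide by 11.12782 → v3 = (0.33108, 1.00000, 0.53919)
Requested entry of v3: 1596/2960 = 0.5392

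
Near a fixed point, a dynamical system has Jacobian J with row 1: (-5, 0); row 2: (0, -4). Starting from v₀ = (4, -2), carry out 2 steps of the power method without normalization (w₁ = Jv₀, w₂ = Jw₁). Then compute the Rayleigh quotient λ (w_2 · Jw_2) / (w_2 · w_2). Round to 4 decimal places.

w1 = Jv₀ = ((-5)·4 + 0·(-2); 0·4 + (-4)·(-2)) = (-20, 8)
w2 = Jw1 = ((-5)·(-20) + 0·8; 0·(-20) + (-4)·8) = (100, -32)
Jw2 = (-500, 128)
w2·Jw2 = 100·(-500) + (-32)·128 = -54096; w2·w2 = 100·100 + (-32)·(-32) = 11024
λ ≈ -54096/11024 = -4.9071

λ ≈ -4.9071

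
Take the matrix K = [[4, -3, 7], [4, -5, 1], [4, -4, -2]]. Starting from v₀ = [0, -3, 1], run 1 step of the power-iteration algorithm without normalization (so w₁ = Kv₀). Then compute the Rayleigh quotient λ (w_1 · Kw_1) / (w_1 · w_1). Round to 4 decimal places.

λ ≈ 1.7647

w1 = Kv₀ = (4·0 + (-3)·(-3) + 7·1; 4·0 + (-5)·(-3) + 1·1; 4·0 + (-4)·(-3) + (-2)·1) = (16, 16, 10)
Kw1 = (86, -6, -20)
w1·Kw1 = 16·86 + 16·(-6) + 10·(-20) = 1080; w1·w1 = 16·16 + 16·16 + 10·10 = 612
λ ≈ 1080/612 = 1.7647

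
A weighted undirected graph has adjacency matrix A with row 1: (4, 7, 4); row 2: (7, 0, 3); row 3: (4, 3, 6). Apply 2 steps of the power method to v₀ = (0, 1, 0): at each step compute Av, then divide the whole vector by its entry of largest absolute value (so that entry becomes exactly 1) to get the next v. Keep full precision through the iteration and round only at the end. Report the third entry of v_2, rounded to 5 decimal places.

Av0 = (7.000000, 0.000000, 3.000000); divide by 7.000000 → v1 = (1.000000, 0.000000, 0.428571)
Av1 = (5.714286, 8.285714, 6.571429); divide by 8.285714 → v2 = (0.689655, 1.000000, 0.793103)
Requested entry of v2: 46/58 = 0.79310

0.79310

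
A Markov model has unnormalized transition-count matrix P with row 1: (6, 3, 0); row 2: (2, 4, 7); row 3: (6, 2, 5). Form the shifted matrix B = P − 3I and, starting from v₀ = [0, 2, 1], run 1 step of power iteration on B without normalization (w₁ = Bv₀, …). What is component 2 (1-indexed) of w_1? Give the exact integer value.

B = P − 3I has rows (3, 3, 0); (2, 1, 7); (6, 2, 2)
w1 = Bv₀ = (6, 9, 6)
Requested component of w1: 9

9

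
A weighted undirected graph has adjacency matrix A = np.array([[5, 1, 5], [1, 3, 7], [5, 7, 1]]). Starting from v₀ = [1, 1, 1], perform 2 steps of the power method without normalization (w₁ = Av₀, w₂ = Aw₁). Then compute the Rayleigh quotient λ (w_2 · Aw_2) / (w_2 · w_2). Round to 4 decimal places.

11.7154

w1 = Av₀ = (11, 11, 13)
w2 = Aw1 = (131, 135, 145)
Aw2 = (1515, 1551, 1745)
w2·Aw2 = 131·1515 + 135·1551 + 145·1745 = 660875; w2·w2 = 131·131 + 135·135 + 145·145 = 56411
λ ≈ 660875/56411 = 11.7154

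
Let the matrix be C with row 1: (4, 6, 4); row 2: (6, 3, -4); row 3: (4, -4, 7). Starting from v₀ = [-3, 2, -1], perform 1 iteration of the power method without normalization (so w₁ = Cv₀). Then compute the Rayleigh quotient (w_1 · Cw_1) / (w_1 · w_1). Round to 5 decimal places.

6.03090

w1 = Cv₀ = (4·(-3) + 6·2 + 4·(-1); 6·(-3) + 3·2 + (-4)·(-1); 4·(-3) + (-4)·2 + 7·(-1)) = (-4, -8, -27)
Cw1 = (-172, 60, -173)
w1·Cw1 = (-4)·(-172) + (-8)·60 + (-27)·(-173) = 4879; w1·w1 = (-4)·(-4) + (-8)·(-8) + (-27)·(-27) = 809
λ ≈ 4879/809 = 6.03090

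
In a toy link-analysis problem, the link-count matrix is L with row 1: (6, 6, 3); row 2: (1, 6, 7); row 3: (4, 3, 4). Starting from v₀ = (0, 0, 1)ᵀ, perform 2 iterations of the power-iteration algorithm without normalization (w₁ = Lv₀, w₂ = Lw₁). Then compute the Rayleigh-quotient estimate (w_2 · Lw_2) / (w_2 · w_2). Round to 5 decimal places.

λ ≈ 13.15936

w1 = Lv₀ = (6·0 + 6·0 + 3·1; 1·0 + 6·0 + 7·1; 4·0 + 3·0 + 4·1) = (3, 7, 4)
w2 = Lw1 = (6·3 + 6·7 + 3·4; 1·3 + 6·7 + 7·4; 4·3 + 3·7 + 4·4) = (72, 73, 49)
Lw2 = (1017, 853, 703)
w2·Lw2 = 72·1017 + 73·853 + 49·703 = 169940; w2·w2 = 72·72 + 73·73 + 49·49 = 12914
λ ≈ 169940/12914 = 13.15936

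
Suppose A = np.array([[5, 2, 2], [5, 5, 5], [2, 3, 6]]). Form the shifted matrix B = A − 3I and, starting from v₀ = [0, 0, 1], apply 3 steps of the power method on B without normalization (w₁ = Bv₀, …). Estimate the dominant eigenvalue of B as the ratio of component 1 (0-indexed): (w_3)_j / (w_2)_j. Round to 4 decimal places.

8.8571

B = A − 3I has rows (2, 2, 2); (5, 2, 5); (2, 3, 3)
w1 = Bv₀ = (2·0 + 2·0 + 2·1; 5·0 + 2·0 + 5·1; 2·0 + 3·0 + 3·1) = (2, 5, 3)
w2 = Bw1 = (2·2 + 2·5 + 2·3; 5·2 + 2·5 + 5·3; 2·2 + 3·5 + 3·3) = (20, 35, 28)
w3 = Bw2 = (166, 310, 229)
Ratio: 310/35 = 8.8571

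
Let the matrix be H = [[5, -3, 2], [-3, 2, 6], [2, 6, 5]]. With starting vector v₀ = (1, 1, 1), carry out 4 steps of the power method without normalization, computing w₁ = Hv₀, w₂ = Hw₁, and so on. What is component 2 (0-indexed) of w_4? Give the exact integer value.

9493

w1 = Hv₀ = (4, 5, 13)
w2 = Hw1 = (31, 76, 103)
w3 = Hw2 = (133, 677, 1033)
w4 = Hw3 = (700, 7153, 9493)
The requested component of w4 is 9493.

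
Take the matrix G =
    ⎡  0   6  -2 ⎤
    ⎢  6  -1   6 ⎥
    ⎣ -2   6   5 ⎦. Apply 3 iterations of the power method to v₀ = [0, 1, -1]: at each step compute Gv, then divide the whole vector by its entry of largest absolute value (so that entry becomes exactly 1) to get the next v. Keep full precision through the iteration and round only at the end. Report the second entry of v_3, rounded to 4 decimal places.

Gv0 = (8.00000, -7.00000, 1.00000); divide by 8.00000 → v1 = (1.00000, -0.87500, 0.12500)
Gv1 = (-5.50000, 7.62500, -6.62500); divide by 7.62500 → v2 = (-0.72131, 1.00000, -0.86885)
Gv2 = (7.73770, -10.54098, 3.09836); divide by -10.54098 → v3 = (-0.73406, 1.00000, -0.29393)
Requested entry of v3: -643/-643 = 1.0000

1.0000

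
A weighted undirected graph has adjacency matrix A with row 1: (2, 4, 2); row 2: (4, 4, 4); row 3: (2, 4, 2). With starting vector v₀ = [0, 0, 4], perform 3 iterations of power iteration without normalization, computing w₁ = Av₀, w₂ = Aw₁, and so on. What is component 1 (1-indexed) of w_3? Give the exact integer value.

w1 = Av₀ = (2·0 + 4·0 + 2·4; 4·0 + 4·0 + 4·4; 2·0 + 4·0 + 2·4) = (8, 16, 8)
w2 = Aw1 = (2·8 + 4·16 + 2·8; 4·8 + 4·16 + 4·8; 2·8 + 4·16 + 2·8) = (96, 128, 96)
w3 = Aw2 = (896, 1280, 896)
The requested component of w3 is 896.

896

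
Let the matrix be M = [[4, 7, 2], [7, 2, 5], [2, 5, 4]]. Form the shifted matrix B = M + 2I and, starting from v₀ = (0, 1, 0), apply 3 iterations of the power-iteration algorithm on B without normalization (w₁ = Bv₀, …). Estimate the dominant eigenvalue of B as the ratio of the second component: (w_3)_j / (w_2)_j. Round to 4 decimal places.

B = M + 2I has rows (6, 7, 2); (7, 4, 5); (2, 5, 6)
w1 = Bv₀ = (6·0 + 7·1 + 2·0; 7·0 + 4·1 + 5·0; 2·0 + 5·1 + 6·0) = (7, 4, 5)
w2 = Bw1 = (6·7 + 7·4 + 2·5; 7·7 + 4·4 + 5·5; 2·7 + 5·4 + 6·5) = (80, 90, 64)
w3 = Bw2 = (1238, 1240, 994)
Ratio: 1240/90 = 13.7778

μ ≈ 13.7778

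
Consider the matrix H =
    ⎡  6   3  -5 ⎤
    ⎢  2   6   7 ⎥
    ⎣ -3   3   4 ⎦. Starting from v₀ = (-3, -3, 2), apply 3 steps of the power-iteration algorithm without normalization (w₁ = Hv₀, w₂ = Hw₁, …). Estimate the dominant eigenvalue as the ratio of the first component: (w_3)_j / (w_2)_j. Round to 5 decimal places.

w1 = Hv₀ = (-37, -10, 8)
w2 = Hw1 = (-292, -78, 113)
w3 = Hw2 = (-2551, -261, 1094)
Ratio at component: -2551 / -292 = 8.73630

λ ≈ 8.73630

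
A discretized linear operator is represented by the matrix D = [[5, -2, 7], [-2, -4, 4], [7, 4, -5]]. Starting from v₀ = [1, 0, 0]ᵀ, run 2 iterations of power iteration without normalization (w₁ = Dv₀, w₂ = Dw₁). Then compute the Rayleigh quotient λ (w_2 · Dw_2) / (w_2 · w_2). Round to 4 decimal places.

λ ≈ 1.3019

w1 = Dv₀ = (5·1 + (-2)·0 + 7·0; (-2)·1 + (-4)·0 + 4·0; 7·1 + 4·0 + (-5)·0) = (5, -2, 7)
w2 = Dw1 = (5·5 + (-2)·(-2) + 7·7; (-2)·5 + (-4)·(-2) + 4·7; 7·5 + 4·(-2) + (-5)·7) = (78, 26, -8)
Dw2 = (282, -292, 690)
w2·Dw2 = 78·282 + 26·(-292) + (-8)·690 = 8884; w2·w2 = 78·78 + 26·26 + (-8)·(-8) = 6824
λ ≈ 8884/6824 = 1.3019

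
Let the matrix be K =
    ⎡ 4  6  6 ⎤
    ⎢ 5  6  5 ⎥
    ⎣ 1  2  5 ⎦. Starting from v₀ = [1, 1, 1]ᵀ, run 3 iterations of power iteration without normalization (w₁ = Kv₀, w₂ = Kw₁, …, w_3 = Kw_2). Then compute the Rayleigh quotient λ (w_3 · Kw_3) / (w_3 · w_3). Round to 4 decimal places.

12.7116

w1 = Kv₀ = (4·1 + 6·1 + 6·1; 5·1 + 6·1 + 5·1; 1·1 + 2·1 + 5·1) = (16, 16, 8)
w2 = Kw1 = (4·16 + 6·16 + 6·8; 5·16 + 6·16 + 5·8; 1·16 + 2·16 + 5·8) = (208, 216, 88)
w3 = Kw2 = (2656, 2776, 1080)
Kw3 = (33760, 35336, 13608)
w3·Kw3 = 2656·33760 + 2776·35336 + 1080·13608 = 202455936; w3·w3 = 2656·2656 + 2776·2776 + 1080·1080 = 15926912
λ ≈ 202455936/15926912 = 12.7116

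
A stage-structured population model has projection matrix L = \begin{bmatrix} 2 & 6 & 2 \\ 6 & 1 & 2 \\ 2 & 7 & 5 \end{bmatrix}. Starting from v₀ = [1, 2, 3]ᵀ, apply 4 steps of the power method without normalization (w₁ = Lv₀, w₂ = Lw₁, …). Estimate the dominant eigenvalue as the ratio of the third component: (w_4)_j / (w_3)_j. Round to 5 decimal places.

w1 = Lv₀ = (2·1 + 6·2 + 2·3; 6·1 + 1·2 + 2·3; 2·1 + 7·2 + 5·3) = (20, 14, 31)
w2 = Lw1 = (2·20 + 6·14 + 2·31; 6·20 + 1·14 + 2·31; 2·20 + 7·14 + 5·31) = (186, 196, 293)
w3 = Lw2 = (2134, 1898, 3209)
w4 = Lw3 = (22074, 21120, 33599)
Ratio at component: 33599 / 3209 = 10.47024

10.47024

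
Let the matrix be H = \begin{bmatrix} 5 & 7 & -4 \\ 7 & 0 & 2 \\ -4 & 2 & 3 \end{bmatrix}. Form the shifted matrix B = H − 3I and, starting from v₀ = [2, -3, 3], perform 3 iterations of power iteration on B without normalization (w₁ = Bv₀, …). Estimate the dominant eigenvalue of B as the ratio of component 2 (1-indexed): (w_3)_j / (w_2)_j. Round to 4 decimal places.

μ ≈ -8.5189

B = H − 3I has rows (2, 7, -4); (7, -3, 2); (-4, 2, 0)
w1 = Bv₀ = (2·2 + 7·(-3) + (-4)·3; 7·2 + (-3)·(-3) + 2·3; (-4)·2 + 2·(-3) + 0·3) = (-29, 29, -14)
w2 = Bw1 = (2·(-29) + 7·29 + (-4)·(-14); 7·(-29) + (-3)·29 + 2·(-14); (-4)·(-29) + 2·29 + 0·(-14)) = (201, -318, 174)
w3 = Bw2 = (-2520, 2709, -1440)
Ratio: 2709/-318 = -8.5189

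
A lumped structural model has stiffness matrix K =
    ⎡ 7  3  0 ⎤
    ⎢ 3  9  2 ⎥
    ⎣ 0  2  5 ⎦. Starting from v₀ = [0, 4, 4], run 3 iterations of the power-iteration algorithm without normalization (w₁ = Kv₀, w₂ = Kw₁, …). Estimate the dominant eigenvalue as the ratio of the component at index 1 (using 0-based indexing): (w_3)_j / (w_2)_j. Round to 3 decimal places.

w1 = Kv₀ = (12, 44, 28)
w2 = Kw1 = (216, 488, 228)
w3 = Kw2 = (2976, 5496, 2116)
Ratio at component: 5496 / 488 = 11.262

11.262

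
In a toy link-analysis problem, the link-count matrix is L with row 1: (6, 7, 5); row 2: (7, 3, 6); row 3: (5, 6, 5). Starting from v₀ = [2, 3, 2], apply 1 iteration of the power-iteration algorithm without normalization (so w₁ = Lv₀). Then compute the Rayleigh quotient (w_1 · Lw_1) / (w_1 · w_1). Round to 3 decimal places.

w1 = Lv₀ = (6·2 + 7·3 + 5·2; 7·2 + 3·3 + 6·2; 5·2 + 6·3 + 5·2) = (43, 35, 38)
Lw1 = (693, 634, 615)
w1·Lw1 = 43·693 + 35·634 + 38·615 = 75359; w1·w1 = 43·43 + 35·35 + 38·38 = 4518
λ ≈ 75359/4518 = 16.680

λ ≈ 16.680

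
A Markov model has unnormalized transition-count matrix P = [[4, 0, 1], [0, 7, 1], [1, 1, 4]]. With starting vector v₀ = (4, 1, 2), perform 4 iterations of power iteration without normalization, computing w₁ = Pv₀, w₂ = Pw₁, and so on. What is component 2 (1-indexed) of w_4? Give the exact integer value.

w1 = Pv₀ = (18, 9, 13)
w2 = Pw1 = (85, 76, 79)
w3 = Pw2 = (419, 611, 477)
w4 = Pw3 = (2153, 4754, 2938)
The requested component of w4 is 4754.

4754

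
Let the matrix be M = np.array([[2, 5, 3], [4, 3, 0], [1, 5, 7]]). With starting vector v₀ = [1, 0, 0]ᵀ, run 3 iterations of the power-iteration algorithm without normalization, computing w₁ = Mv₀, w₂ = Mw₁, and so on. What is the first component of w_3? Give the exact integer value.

241

w1 = Mv₀ = (2·1 + 5·0 + 3·0; 4·1 + 3·0 + 0·0; 1·1 + 5·0 + 7·0) = (2, 4, 1)
w2 = Mw1 = (2·2 + 5·4 + 3·1; 4·2 + 3·4 + 0·1; 1·2 + 5·4 + 7·1) = (27, 20, 29)
w3 = Mw2 = (241, 168, 330)
The requested component of w3 is 241.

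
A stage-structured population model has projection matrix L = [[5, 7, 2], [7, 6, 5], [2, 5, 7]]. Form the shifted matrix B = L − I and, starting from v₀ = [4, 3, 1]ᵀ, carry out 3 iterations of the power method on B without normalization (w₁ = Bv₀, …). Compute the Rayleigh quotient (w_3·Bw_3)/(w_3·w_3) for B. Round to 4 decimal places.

B = L − I has rows (4, 7, 2); (7, 5, 5); (2, 5, 6)
w1 = Bv₀ = (4·4 + 7·3 + 2·1; 7·4 + 5·3 + 5·1; 2·4 + 5·3 + 6·1) = (39, 48, 29)
w2 = Bw1 = (4·39 + 7·48 + 2·29; 7·39 + 5·48 + 5·29; 2·39 + 5·48 + 6·29) = (550, 658, 492)
w3 = Bw2 = (7790, 9600, 7342)
Bw3 = (113044, 139240, 107632)
w3·Bw3 = 3007550904; w3·w3 = 206749064; μ ≈ 3007550904/206749064 = 14.5469

14.5469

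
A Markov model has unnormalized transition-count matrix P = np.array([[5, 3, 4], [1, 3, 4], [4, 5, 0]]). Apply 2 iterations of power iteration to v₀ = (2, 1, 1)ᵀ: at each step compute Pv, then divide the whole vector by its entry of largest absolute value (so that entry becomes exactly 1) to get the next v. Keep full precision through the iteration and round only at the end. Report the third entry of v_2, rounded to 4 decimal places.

0.6890

Pv0 = (17.00000, 9.00000, 13.00000); divide by 17.00000 → v1 = (1.00000, 0.52941, 0.76471)
Pv1 = (9.64706, 5.64706, 6.64706); divide by 9.64706 → v2 = (1.00000, 0.58537, 0.68902)
Requested entry of v2: 113/164 = 0.6890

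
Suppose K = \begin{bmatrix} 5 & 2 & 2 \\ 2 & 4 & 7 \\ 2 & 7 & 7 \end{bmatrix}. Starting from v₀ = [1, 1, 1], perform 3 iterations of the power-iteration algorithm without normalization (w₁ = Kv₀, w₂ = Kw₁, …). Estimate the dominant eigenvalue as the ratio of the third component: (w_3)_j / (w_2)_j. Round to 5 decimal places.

13.69683

w1 = Kv₀ = (9, 13, 16)
w2 = Kw1 = (103, 182, 221)
w3 = Kw2 = (1321, 2481, 3027)
Ratio at component: 3027 / 221 = 13.69683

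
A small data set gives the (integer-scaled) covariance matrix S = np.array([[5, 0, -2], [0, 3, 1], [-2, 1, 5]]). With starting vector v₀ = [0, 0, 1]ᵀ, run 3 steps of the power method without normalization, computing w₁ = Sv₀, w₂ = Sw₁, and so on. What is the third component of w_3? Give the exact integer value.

198

w1 = Sv₀ = (-2, 1, 5)
w2 = Sw1 = (-20, 8, 30)
w3 = Sw2 = (-160, 54, 198)
The requested component of w3 is 198.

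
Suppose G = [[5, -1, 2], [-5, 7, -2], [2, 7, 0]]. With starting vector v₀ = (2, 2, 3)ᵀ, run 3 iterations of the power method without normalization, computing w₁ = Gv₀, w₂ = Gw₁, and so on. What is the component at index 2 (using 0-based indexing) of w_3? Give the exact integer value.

-624

w1 = Gv₀ = (5·2 + (-1)·2 + 2·3; (-5)·2 + 7·2 + (-2)·3; 2·2 + 7·2 + 0·3) = (14, -2, 18)
w2 = Gw1 = (5·14 + (-1)·(-2) + 2·18; (-5)·14 + 7·(-2) + (-2)·18; 2·14 + 7·(-2) + 0·18) = (108, -120, 14)
w3 = Gw2 = (688, -1408, -624)
The requested component of w3 is -624.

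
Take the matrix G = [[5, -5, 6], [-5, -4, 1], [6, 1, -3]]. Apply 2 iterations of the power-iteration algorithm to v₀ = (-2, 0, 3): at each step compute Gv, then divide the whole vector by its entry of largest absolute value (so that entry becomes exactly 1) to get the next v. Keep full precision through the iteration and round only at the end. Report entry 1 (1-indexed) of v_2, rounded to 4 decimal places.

1.0000

Gv0 = (8.00000, 13.00000, -21.00000); divide by -21.00000 → v1 = (-0.38095, -0.61905, 1.00000)
Gv1 = (7.19048, 5.38095, -5.90476); divide by 7.19048 → v2 = (1.00000, 0.74834, -0.82119)
Requested entry of v2: -151/-151 = 1.0000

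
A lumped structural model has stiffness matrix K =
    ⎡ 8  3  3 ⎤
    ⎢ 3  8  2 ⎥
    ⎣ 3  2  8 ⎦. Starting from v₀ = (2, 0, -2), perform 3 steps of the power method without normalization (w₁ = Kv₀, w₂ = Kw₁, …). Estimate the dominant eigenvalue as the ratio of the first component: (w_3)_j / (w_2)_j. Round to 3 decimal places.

λ ≈ 6.929

w1 = Kv₀ = (8·2 + 3·0 + 3·(-2); 3·2 + 8·0 + 2·(-2); 3·2 + 2·0 + 8·(-2)) = (10, 2, -10)
w2 = Kw1 = (8·10 + 3·2 + 3·(-10); 3·10 + 8·2 + 2·(-10); 3·10 + 2·2 + 8·(-10)) = (56, 26, -46)
w3 = Kw2 = (388, 284, -148)
Ratio at component: 388 / 56 = 6.929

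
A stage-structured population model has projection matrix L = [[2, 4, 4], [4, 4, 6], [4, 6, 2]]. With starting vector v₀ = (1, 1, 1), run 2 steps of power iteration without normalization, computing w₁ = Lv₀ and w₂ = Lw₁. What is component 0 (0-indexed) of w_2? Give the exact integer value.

124

w1 = Lv₀ = (2·1 + 4·1 + 4·1; 4·1 + 4·1 + 6·1; 4·1 + 6·1 + 2·1) = (10, 14, 12)
w2 = Lw1 = (2·10 + 4·14 + 4·12; 4·10 + 4·14 + 6·12; 4·10 + 6·14 + 2·12) = (124, 168, 148)
The requested component of w2 is 124.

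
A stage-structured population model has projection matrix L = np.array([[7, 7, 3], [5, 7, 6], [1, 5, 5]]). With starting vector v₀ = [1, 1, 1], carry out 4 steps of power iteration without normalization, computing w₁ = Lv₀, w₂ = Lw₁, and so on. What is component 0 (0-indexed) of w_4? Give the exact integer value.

w1 = Lv₀ = (17, 18, 11)
w2 = Lw1 = (278, 277, 162)
w3 = Lw2 = (4371, 4301, 2473)
w4 = Lw3 = (68123, 66800, 38241)
The requested component of w4 is 68123.

68123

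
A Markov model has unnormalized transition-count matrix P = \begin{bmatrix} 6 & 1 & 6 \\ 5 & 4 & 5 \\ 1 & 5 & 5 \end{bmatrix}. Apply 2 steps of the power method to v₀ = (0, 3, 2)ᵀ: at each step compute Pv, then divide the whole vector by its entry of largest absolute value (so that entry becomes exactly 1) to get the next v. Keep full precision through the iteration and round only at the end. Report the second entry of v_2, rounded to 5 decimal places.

Pv0 = (15.000000, 22.000000, 25.000000); divide by 25.000000 → v1 = (0.600000, 0.880000, 1.000000)
Pv1 = (10.480000, 11.520000, 10.000000); divide by 11.520000 → v2 = (0.909722, 1.000000, 0.868056)
Requested entry of v2: 288/288 = 1.00000

1.00000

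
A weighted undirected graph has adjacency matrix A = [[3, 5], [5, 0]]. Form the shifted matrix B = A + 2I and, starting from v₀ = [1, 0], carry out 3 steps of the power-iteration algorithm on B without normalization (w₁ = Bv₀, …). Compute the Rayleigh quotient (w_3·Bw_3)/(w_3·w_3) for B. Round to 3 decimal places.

B = A + 2I has rows (5, 5); (5, 2)
w1 = Bv₀ = (5, 5)
w2 = Bw1 = (50, 35)
w3 = Bw2 = (425, 320)
Bw3 = (3725, 2765)
w3·Bw3 = 2467925; w3·w3 = 283025; μ ≈ 2467925/283025 = 8.720

μ ≈ 8.720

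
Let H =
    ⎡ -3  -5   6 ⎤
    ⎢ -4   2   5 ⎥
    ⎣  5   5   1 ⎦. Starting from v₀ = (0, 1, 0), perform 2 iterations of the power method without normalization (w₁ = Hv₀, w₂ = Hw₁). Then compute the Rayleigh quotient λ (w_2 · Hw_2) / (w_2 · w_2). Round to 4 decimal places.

w1 = Hv₀ = ((-3)·0 + (-5)·1 + 6·0; (-4)·0 + 2·1 + 5·0; 5·0 + 5·1 + 1·0) = (-5, 2, 5)
w2 = Hw1 = ((-3)·(-5) + (-5)·2 + 6·5; (-4)·(-5) + 2·2 + 5·5; 5·(-5) + 5·2 + 1·5) = (35, 49, -10)
Hw2 = (-410, -92, 410)
w2·Hw2 = 35·(-410) + 49·(-92) + (-10)·410 = -22958; w2·w2 = 35·35 + 49·49 + (-10)·(-10) = 3726
λ ≈ -22958/3726 = -6.1616

-6.1616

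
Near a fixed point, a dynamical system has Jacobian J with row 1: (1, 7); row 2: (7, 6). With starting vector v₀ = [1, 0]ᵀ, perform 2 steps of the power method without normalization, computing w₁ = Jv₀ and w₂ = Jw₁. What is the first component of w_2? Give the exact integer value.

50

w1 = Jv₀ = (1, 7)
w2 = Jw1 = (50, 49)
The requested component of w2 is 50.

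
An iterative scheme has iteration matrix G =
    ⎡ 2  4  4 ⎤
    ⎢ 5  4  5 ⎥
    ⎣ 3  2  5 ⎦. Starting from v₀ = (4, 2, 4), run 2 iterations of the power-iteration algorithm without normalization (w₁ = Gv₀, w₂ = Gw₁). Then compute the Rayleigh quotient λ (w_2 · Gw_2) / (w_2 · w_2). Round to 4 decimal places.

w1 = Gv₀ = (2·4 + 4·2 + 4·4; 5·4 + 4·2 + 5·4; 3·4 + 2·2 + 5·4) = (32, 48, 36)
w2 = Gw1 = (2·32 + 4·48 + 4·36; 5·32 + 4·48 + 5·36; 3·32 + 2·48 + 5·36) = (400, 532, 372)
Gw2 = (4416, 5988, 4124)
w2·Gw2 = 400·4416 + 532·5988 + 372·4124 = 6486144; w2·w2 = 400·400 + 532·532 + 372·372 = 581408
λ ≈ 6486144/581408 = 11.1559

11.1559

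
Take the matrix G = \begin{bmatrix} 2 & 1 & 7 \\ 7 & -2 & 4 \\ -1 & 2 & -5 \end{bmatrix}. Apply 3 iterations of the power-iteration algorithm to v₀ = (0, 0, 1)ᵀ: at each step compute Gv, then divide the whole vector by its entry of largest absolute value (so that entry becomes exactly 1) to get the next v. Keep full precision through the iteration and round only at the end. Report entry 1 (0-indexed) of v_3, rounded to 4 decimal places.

Gv0 = (7.00000, 4.00000, -5.00000); divide by 7.00000 → v1 = (1.00000, 0.57143, -0.71429)
Gv1 = (-2.42857, 3.00000, 3.71429); divide by 3.71429 → v2 = (-0.65385, 0.80769, 1.00000)
Gv2 = (6.50000, -2.19231, -2.73077); divide by 6.50000 → v3 = (1.00000, -0.33728, -0.42012)
Requested entry of v3: -57/169 = -0.3373

-0.3373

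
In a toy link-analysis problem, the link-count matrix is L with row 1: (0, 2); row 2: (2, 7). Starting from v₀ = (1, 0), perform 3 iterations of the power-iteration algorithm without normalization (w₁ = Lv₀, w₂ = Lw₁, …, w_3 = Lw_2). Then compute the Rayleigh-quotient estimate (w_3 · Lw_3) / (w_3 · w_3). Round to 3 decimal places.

w1 = Lv₀ = (0·1 + 2·0; 2·1 + 7·0) = (0, 2)
w2 = Lw1 = (0·0 + 2·2; 2·0 + 7·2) = (4, 14)
w3 = Lw2 = (28, 106)
Lw3 = (212, 798)
w3·Lw3 = 28·212 + 106·798 = 90524; w3·w3 = 28·28 + 106·106 = 12020
λ ≈ 90524/12020 = 7.531

λ ≈ 7.531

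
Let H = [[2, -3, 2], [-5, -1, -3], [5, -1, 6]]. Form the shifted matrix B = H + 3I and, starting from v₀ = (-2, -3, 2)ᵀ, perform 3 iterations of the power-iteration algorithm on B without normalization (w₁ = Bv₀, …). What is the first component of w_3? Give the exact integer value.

B = H + 3I has rows (5, -3, 2); (-5, 2, -3); (5, -1, 9)
w1 = Bv₀ = (5·(-2) + (-3)·(-3) + 2·2; (-5)·(-2) + 2·(-3) + (-3)·2; 5·(-2) + (-1)·(-3) + 9·2) = (3, -2, 11)
w2 = Bw1 = (5·3 + (-3)·(-2) + 2·11; (-5)·3 + 2·(-2) + (-3)·11; 5·3 + (-1)·(-2) + 9·11) = (43, -52, 116)
w3 = Bw2 = (603, -667, 1311)
Requested component of w3: 603

603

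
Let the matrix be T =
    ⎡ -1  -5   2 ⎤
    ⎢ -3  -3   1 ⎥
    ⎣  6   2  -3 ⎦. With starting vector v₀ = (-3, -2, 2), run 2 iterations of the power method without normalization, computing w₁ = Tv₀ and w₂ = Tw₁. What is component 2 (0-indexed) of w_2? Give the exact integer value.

220

w1 = Tv₀ = ((-1)·(-3) + (-5)·(-2) + 2·2; (-3)·(-3) + (-3)·(-2) + 1·2; 6·(-3) + 2·(-2) + (-3)·2) = (17, 17, -28)
w2 = Tw1 = ((-1)·17 + (-5)·17 + 2·(-28); (-3)·17 + (-3)·17 + 1·(-28); 6·17 + 2·17 + (-3)·(-28)) = (-158, -130, 220)
The requested component of w2 is 220.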